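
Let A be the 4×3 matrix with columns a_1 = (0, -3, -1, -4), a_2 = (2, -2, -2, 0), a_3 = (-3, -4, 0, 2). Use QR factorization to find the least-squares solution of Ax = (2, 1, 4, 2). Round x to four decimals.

x = (-0.5159, -0.1350, -0.1264)

e_1 = a_1/‖a_1‖ = (0, -3, -1, -4)/5.0990 = (0.0000, -0.5883, -0.1961, -0.7845).
r_{12} = e_1·a_2 = 1.5689.
u_2 = a_2 − 1.5689·e_1 = (2.0000, -1.0769, -1.6923, 1.2308).
‖u_2‖ = 3.0884, so e_2 = (0.6476, -0.3487, -0.5479, 0.3985).
r_{13} = e_1·a_3 = 0.7845; r_{23} = e_2·a_3 = 0.2491.
u_3 = a_3 − 0.7845·e_1 − 0.2491·e_2 = (-3.1613, -3.4516, 0.2903, 2.5161).
‖u_3‖ = 5.3219, so e_3 = (-0.5940, -0.6486, 0.0546, 0.4728).
Qᵀb = (-2.9417, -0.4483, -0.6728).
Back-substitute: x_3 = -0.6728/5.3219 = -0.1264.
x_2 = (-0.4483 − 0.2491·(-0.1264))/3.0884 = -0.1350.
x_1 = (-2.9417 − 1.5689·(-0.1350) − 0.7845·(-0.1264))/5.0990 = -0.5159.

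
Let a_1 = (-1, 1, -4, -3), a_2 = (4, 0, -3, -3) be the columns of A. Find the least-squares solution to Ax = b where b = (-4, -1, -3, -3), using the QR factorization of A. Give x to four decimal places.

x = (1.2432, -0.5628)

a_1 = (-1, 1, -4, -3); ‖a_1‖ = 5.1962, so e_1 = (-0.1925, 0.1925, -0.7698, -0.5774).
e_1·a_2 = (-0.1925)·4 + 0.1925·0 + (-0.7698)·(-3) + (-0.5774)·(-3) = 3.2717.
u_2 = a_2 − 3.2717·e_1 = (4.6296, -0.6296, -0.4815, -1.1111).
‖u_2‖ = 4.8266, so e_2 = (0.9592, -0.1304, -0.0998, -0.2302).
Qᵀb = (4.6188, -2.7164).
Back-substitute: x_2 = -2.7164/4.8266 = -0.5628.
x_1 = (4.6188 − 3.2717·(-0.5628))/5.1962 = 1.2432.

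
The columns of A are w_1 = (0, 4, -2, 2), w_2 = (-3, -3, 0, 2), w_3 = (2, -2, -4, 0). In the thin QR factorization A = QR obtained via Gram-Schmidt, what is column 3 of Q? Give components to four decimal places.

e_1 = w_1/‖w_1‖ = (0, 4, -2, 2)/4.8990 = (0.0000, 0.8165, -0.4082, 0.4082).
r_{12} = e_1·w_2 = -1.6330.
u_2 = w_2 + 1.6330·e_1 = (-3.0000, -1.6667, -0.6667, 2.6667).
‖u_2‖ = 4.3970, so e_2 = (-0.6823, -0.3790, -0.1516, 0.6065).
r_{13} = e_1·w_3 = 0.0000; r_{23} = e_2·w_3 = 0.0000.
u_3 = w_3 + 0.0000·e_1 + 0.0000·e_2 = (2.0000, -2.0000, -4.0000, 0.0000).
‖u_3‖ = 4.8990, so e_3 = (0.4082, -0.4082, -0.8165, 0.0000).

e_3 = (0.4082, -0.4082, -0.8165, 0.0000)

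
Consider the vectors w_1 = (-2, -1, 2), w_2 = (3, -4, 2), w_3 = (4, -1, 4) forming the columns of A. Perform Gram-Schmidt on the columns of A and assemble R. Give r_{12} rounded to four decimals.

w_1 = (-2, -1, 2); ‖w_1‖ = 3.0000, so q_1 = (-0.6667, -0.3333, 0.6667).
r_{12} = q_1·w_2 = 0.6667.

r_{12} = 0.6667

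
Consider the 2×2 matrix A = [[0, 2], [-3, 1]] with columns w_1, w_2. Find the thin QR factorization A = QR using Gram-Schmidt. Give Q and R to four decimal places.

w_1 = (0, -3); ‖w_1‖ = 3.0000, so q_1 = (0.0000, -1.0000).
q_1·w_2 = 0.0000·2 + (-1.0000)·1 = -1.0000.
u_2 = w_2 + 1.0000·q_1 = (2.0000, 0.0000).
‖u_2‖ = 2.0000, so q_2 = (1.0000, 0.0000).

Q = [[0.0000, 1.0000], [-1.0000, 0.0000]], R = [[3.0000, -1.0000], [0.0000, 2.0000]]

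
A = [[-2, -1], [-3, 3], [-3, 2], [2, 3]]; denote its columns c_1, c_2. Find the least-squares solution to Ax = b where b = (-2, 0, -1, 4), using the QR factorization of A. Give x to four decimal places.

c_1 = (-2, -3, -3, 2); ‖c_1‖ = 5.0990, so q_1 = (-0.3922, -0.5883, -0.5883, 0.3922).
q_1·c_2 = (-0.3922)·(-1) + (-0.5883)·3 + (-0.5883)·2 + 0.3922·3 = -1.3728.
u_2 = c_2 + 1.3728·q_1 = (-1.5385, 2.1923, 1.1923, 3.5385).
‖u_2‖ = 4.5951, so q_2 = (-0.3348, 0.4771, 0.2595, 0.7700).
Qᵀb = (2.9417, 3.4903).
Back-substitute: x_2 = 3.4903/4.5951 = 0.7596.
x_1 = (2.9417 + 1.3728·0.7596)/5.0990 = 0.7814.

x = (0.7814, 0.7596)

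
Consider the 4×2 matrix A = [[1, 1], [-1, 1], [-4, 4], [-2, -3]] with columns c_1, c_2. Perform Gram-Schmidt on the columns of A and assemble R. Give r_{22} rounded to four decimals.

c_1 = (1, -1, -4, -2); ‖c_1‖ = 4.6904, so e_1 = (0.2132, -0.2132, -0.8528, -0.4264).
e_1·c_2 = 0.2132·1 + (-0.2132)·1 + (-0.8528)·4 + (-0.4264)·(-3) = -2.1320.
u_2 = c_2 + 2.1320·e_1 = (1.4545, 0.5455, 2.1818, -3.9091).
r_{22} = ‖u_2‖ = 4.7386.

r_{22} = 4.7386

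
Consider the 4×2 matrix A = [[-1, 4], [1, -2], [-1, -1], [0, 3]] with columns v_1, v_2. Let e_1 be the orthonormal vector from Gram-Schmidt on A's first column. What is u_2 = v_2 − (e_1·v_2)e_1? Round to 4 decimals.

e_1 = v_1/‖v_1‖ = (-1, 1, -1, 0)/1.7321 = (-0.5774, 0.5774, -0.5774, 0.0000).
r_{12} = e_1·v_2 = -2.8868.
u_2 = v_2 + 2.8868·e_1 = (2.3333, -0.3333, -2.6667, 3.0000).

u_2 = (2.3333, -0.3333, -2.6667, 3.0000)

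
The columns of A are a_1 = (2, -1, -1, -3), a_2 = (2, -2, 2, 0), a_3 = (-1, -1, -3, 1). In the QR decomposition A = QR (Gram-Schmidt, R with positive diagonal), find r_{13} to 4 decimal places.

r_{13} = -0.2582

a_1 = (2, -1, -1, -3); ‖a_1‖ = 3.8730, so e_1 = (0.5164, -0.2582, -0.2582, -0.7746).
r_{13} = e_1·a_3 = -0.2582.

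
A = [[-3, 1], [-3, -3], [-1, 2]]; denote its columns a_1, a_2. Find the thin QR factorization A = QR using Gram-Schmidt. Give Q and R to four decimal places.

a_1 = (-3, -3, -1); ‖a_1‖ = 4.3589, so q_1 = (-0.6882, -0.6882, -0.2294).
q_1·a_2 = (-0.6882)·1 + (-0.6882)·(-3) + (-0.2294)·2 = 0.9177.
u_2 = a_2 − 0.9177·q_1 = (1.6316, -2.3684, 2.2105).
‖u_2‖ = 3.6274, so q_2 = (0.4498, -0.6529, 0.6094).

Q = [[-0.6882, 0.4498], [-0.6882, -0.6529], [-0.2294, 0.6094]], R = [[4.3589, 0.9177], [0.0000, 3.6274]]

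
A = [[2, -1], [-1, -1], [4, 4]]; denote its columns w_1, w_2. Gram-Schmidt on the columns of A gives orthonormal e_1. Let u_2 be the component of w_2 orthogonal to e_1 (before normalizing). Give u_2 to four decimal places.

w_1 = (2, -1, 4); ‖w_1‖ = 4.5826, so e_1 = (0.4364, -0.2182, 0.8729).
e_1·w_2 = 0.4364·(-1) + (-0.2182)·(-1) + 0.8729·4 = 3.2733.
u_2 = w_2 − 3.2733·e_1 = (-2.4286, -0.2857, 1.1429).

u_2 = (-2.4286, -0.2857, 1.1429)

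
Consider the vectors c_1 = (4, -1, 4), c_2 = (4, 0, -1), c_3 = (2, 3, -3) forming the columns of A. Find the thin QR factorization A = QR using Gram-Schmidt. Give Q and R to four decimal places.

q_1 = c_1/‖c_1‖ = (4, -1, 4)/5.7446 = (0.6963, -0.1741, 0.6963).
r_{12} = q_1·c_2 = 2.0889.
u_2 = c_2 − 2.0889·q_1 = (2.5455, 0.3636, -2.4545).
‖u_2‖ = 3.5548, so q_2 = (0.7161, 0.1023, -0.6905).
r_{13} = q_1·c_3 = -1.2185; r_{23} = q_2·c_3 = 3.8105.
u_3 = c_3 + 1.2185·q_1 − 3.8105·q_2 = (0.1199, 2.3981, 0.4796).
‖u_3‖ = 2.4485, so q_3 = (0.0490, 0.9794, 0.1959).

Q = [[0.6963, 0.7161, 0.0490], [-0.1741, 0.1023, 0.9794], [0.6963, -0.6905, 0.1959]], R = [[5.7446, 2.0889, -1.2185], [0.0000, 3.5548, 3.8105], [0.0000, 0.0000, 2.4485]]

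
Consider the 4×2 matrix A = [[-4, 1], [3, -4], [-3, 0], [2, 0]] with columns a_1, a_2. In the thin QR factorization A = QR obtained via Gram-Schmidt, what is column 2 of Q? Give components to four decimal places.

e_2 = (-0.2136, -0.8543, -0.3943, 0.2629)

a_1 = (-4, 3, -3, 2); ‖a_1‖ = 6.1644, so e_1 = (-0.6489, 0.4867, -0.4867, 0.3244).
e_1·a_2 = (-0.6489)·1 + 0.4867·(-4) + (-0.4867)·0 + 0.3244·0 = -2.5955.
u_2 = a_2 + 2.5955·e_1 = (-0.6842, -2.7368, -1.2632, 0.8421).
‖u_2‖ = 3.2036, so e_2 = (-0.2136, -0.8543, -0.3943, 0.2629).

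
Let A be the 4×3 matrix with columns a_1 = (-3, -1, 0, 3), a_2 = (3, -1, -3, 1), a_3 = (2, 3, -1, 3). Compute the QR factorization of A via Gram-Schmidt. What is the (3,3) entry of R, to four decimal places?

q_1 = a_1/‖a_1‖ = (-3, -1, 0, 3)/4.3589 = (-0.6882, -0.2294, 0.0000, 0.6882).
r_{12} = q_1·a_2 = -1.1471.
u_2 = a_2 + 1.1471·q_1 = (2.2105, -1.2632, -3.0000, 1.7895).
‖u_2‖ = 4.3225, so q_2 = (0.5114, -0.2922, -0.6940, 0.4140).
r_{13} = q_1·a_3 = 0.0000; r_{23} = q_2·a_3 = 2.0821.
u_3 = a_3 + 0.0000·q_1 − 2.0821·q_2 = (0.9352, 3.6085, 0.4451, 2.1380).
r_{33} = ‖u_3‖ = 4.3203.

r_{33} = 4.3203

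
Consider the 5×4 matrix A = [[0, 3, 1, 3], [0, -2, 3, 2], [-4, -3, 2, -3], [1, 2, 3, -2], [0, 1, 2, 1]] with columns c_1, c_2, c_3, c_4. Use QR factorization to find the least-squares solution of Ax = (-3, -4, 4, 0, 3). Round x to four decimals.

x = (-0.8459, 0.3937, -0.2094, -0.8178)

c_1 = (0, 0, -4, 1, 0); ‖c_1‖ = 4.1231, so q_1 = (0.0000, 0.0000, -0.9701, 0.2425, 0.0000).
q_1·c_2 = 0.0000·3 + 0.0000·(-2) + (-0.9701)·(-3) + 0.2425·2 + 0.0000·1 = 3.3955.
u_2 = c_2 − 3.3955·q_1 = (3.0000, -2.0000, 0.2941, 1.1765, 1.0000).
‖u_2‖ = 3.9333, so q_2 = (0.7627, -0.5085, 0.0748, 0.2991, 0.2542).
q_1·c_3 = 0.0000·1 + 0.0000·3 + (-0.9701)·2 + 0.2425·3 + 0.0000·2 = -1.2127; q_2·c_3 = 0.7627·1 + (-0.5085)·3 + 0.0748·2 + 0.2991·3 + 0.2542·2 = 0.7926.
u_3 = c_3 + 1.2127·q_1 − 0.7926·q_2 = (0.3954, 3.4030, 0.7643, 3.0570, 1.7985).
‖u_3‖ = 4.9901, so q_3 = (0.0792, 0.6820, 0.1532, 0.6126, 0.3604).
q_1·c_4 = 0.0000·3 + 0.0000·2 + (-0.9701)·(-3) + 0.2425·(-2) + 0.0000·1 = 2.4254; q_2·c_4 = 0.7627·3 + (-0.5085)·2 + 0.0748·(-3) + 0.2991·(-2) + 0.2542·1 = 0.7029; q_3·c_4 = 0.0792·3 + 0.6820·2 + 0.1532·(-3) + 0.6126·(-2) + 0.3604·1 = 0.2774.
u_4 = c_4 − 2.4254·q_1 − 0.7029·q_2 − 0.2774·q_3 = (2.4419, 2.1683, -0.7421, -2.9684, 0.7213).
‖u_4‖ = 4.5328, so q_4 = (0.5387, 0.4783, -0.1637, -0.6549, 0.1591).
Qᵀb = (-3.8806, 0.8076, -1.2717, -3.7070).
Back-substitute: x_4 = -3.7070/4.5328 = -0.8178.
x_3 = (-1.2717 − 0.2774·(-0.8178))/4.9901 = -0.2094.
x_2 = (0.8076 − 0.7926·(-0.2094) − 0.7029·(-0.8178))/3.9333 = 0.3937.
x_1 = (-3.8806 − 3.3955·0.3937 + 1.2127·(-0.2094) − 2.4254·(-0.8178))/4.1231 = -0.8459.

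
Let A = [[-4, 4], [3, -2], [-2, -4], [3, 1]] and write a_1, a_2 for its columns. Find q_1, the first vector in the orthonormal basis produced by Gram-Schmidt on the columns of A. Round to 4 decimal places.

q_1 = (-0.6489, 0.4867, -0.3244, 0.4867)

a_1 = (-4, 3, -2, 3); ‖a_1‖ = 6.1644, so q_1 = (-0.6489, 0.4867, -0.3244, 0.4867).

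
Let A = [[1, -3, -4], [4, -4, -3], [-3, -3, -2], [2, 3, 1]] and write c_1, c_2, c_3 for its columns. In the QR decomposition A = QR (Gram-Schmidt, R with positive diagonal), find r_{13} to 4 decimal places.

r_{13} = -1.4606

c_1 = (1, 4, -3, 2); ‖c_1‖ = 5.4772, so q_1 = (0.1826, 0.7303, -0.5477, 0.3651).
r_{13} = q_1·c_3 = -1.4606.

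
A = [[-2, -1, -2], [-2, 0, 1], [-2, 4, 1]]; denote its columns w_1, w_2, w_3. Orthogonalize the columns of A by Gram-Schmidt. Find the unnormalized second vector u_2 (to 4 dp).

w_1 = (-2, -2, -2); ‖w_1‖ = 3.4641, so e_1 = (-0.5774, -0.5774, -0.5774).
e_1·w_2 = (-0.5774)·(-1) + (-0.5774)·0 + (-0.5774)·4 = -1.7321.
u_2 = w_2 + 1.7321·e_1 = (-2.0000, -1.0000, 3.0000).

u_2 = (-2.0000, -1.0000, 3.0000)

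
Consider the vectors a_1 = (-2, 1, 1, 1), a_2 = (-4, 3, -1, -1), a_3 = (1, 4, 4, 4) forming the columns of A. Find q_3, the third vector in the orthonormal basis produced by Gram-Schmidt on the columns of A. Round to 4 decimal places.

a_1 = (-2, 1, 1, 1); ‖a_1‖ = 2.6458, so q_1 = (-0.7559, 0.3780, 0.3780, 0.3780).
q_1·a_2 = (-0.7559)·(-4) + 0.3780·3 + 0.3780·(-1) + 0.3780·(-1) = 3.4017.
u_2 = a_2 − 3.4017·q_1 = (-1.4286, 1.7143, -2.2857, -2.2857).
‖u_2‖ = 3.9279, so q_2 = (-0.3637, 0.4364, -0.5819, -0.5819).
q_1·a_3 = (-0.7559)·1 + 0.3780·4 + 0.3780·4 + 0.3780·4 = 3.7796; q_2·a_3 = (-0.3637)·1 + 0.4364·4 + (-0.5819)·4 + (-0.5819)·4 = -3.2733.
u_3 = a_3 − 3.7796·q_1 + 3.2733·q_2 = (2.6667, 4.0000, 0.6667, 0.6667).
‖u_3‖ = 4.8990, so q_3 = (0.5443, 0.8165, 0.1361, 0.1361).

q_3 = (0.5443, 0.8165, 0.1361, 0.1361)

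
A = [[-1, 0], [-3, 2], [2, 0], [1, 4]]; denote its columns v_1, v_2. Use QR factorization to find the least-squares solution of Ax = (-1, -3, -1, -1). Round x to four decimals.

x = (0.4054, -0.4595)

v_1 = (-1, -3, 2, 1); ‖v_1‖ = 3.8730, so q_1 = (-0.2582, -0.7746, 0.5164, 0.2582).
q_1·v_2 = (-0.2582)·0 + (-0.7746)·2 + 0.5164·0 + 0.2582·4 = -0.5164.
u_2 = v_2 + 0.5164·q_1 = (-0.1333, 1.6000, 0.2667, 4.1333).
‖u_2‖ = 4.4422, so q_2 = (-0.0300, 0.3602, 0.0600, 0.9305).
Qᵀb = (1.8074, -2.0410).
Back-substitute: x_2 = -2.0410/4.4422 = -0.4595.
x_1 = (1.8074 + 0.5164·(-0.4595))/3.8730 = 0.4054.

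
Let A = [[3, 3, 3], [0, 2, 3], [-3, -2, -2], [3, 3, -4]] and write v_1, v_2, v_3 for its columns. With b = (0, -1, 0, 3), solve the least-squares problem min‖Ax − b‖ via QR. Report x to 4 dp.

x = (0.2038, 0.2017, -0.4480)

v_1 = (3, 0, -3, 3); ‖v_1‖ = 5.1962, so q_1 = (0.5774, 0.0000, -0.5774, 0.5774).
q_1·v_2 = 0.5774·3 + 0.0000·2 + (-0.5774)·(-2) + 0.5774·3 = 4.6188.
u_2 = v_2 − 4.6188·q_1 = (0.3333, 2.0000, 0.6667, 0.3333).
‖u_2‖ = 2.1602, so q_2 = (0.1543, 0.9258, 0.3086, 0.1543).
q_1·v_3 = 0.5774·3 + 0.0000·3 + (-0.5774)·(-2) + 0.5774·(-4) = 0.5774; q_2·v_3 = 0.1543·3 + 0.9258·3 + 0.3086·(-2) + 0.1543·(-4) = 2.0059.
u_3 = v_3 − 0.5774·q_1 − 2.0059·q_2 = (2.3571, 1.1429, -2.2857, -4.6429).
‖u_3‖ = 5.8002, so q_3 = (0.4064, 0.1970, -0.3941, -0.8005).
Qᵀb = (1.7321, -0.4629, -2.5984).
Back-substitute: x_3 = -2.5984/5.8002 = -0.4480.
x_2 = (-0.4629 − 2.0059·(-0.4480))/2.1602 = 0.2017.
x_1 = (1.7321 − 4.6188·0.2017 − 0.5774·(-0.4480))/5.1962 = 0.2038.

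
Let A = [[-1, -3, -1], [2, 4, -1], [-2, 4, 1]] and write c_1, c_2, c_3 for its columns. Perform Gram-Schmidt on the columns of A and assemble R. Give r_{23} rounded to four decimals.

q_1 = c_1/‖c_1‖ = (-1, 2, -2)/3.0000 = (-0.3333, 0.6667, -0.6667).
r_{12} = q_1·c_2 = 1.0000.
u_2 = c_2 − 1.0000·q_1 = (-2.6667, 3.3333, 4.6667).
‖u_2‖ = 6.3246, so q_2 = (-0.4216, 0.5270, 0.7379).
r_{23} = q_2·c_3 = 0.6325.

r_{23} = 0.6325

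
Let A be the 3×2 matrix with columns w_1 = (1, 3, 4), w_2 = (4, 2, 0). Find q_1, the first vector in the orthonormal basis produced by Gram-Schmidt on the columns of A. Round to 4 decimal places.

w_1 = (1, 3, 4); ‖w_1‖ = 5.0990, so q_1 = (0.1961, 0.5883, 0.7845).

q_1 = (0.1961, 0.5883, 0.7845)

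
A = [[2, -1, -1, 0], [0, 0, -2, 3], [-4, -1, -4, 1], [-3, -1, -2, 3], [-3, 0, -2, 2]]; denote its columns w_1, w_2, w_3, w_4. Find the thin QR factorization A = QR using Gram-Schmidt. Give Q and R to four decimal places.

w_1 = (2, 0, -4, -3, -3); ‖w_1‖ = 6.1644, so q_1 = (0.3244, 0.0000, -0.6489, -0.4867, -0.4867).
q_1·w_2 = 0.3244·(-1) + 0.0000·0 + (-0.6489)·(-1) + (-0.4867)·(-1) + (-0.4867)·0 = 0.8111.
u_2 = w_2 − 0.8111·q_1 = (-1.2632, 0.0000, -0.4737, -0.6053, 0.3947).
‖u_2‖ = 1.5304, so q_2 = (-0.8254, 0.0000, -0.3095, -0.3955, 0.2579).
q_1·w_3 = 0.3244·(-1) + 0.0000·(-2) + (-0.6489)·(-4) + (-0.4867)·(-2) + (-0.4867)·(-2) = 4.2178; q_2·w_3 = (-0.8254)·(-1) + 0.0000·(-2) + (-0.3095)·(-4) + (-0.3955)·(-2) + 0.2579·(-2) = 2.3386.
u_3 = w_3 − 4.2178·q_1 − 2.3386·q_2 = (-0.4382, -2.0000, -0.5393, 0.9775, -0.5506).
‖u_3‖ = 2.3962, so q_3 = (-0.1829, -0.8347, -0.2251, 0.4080, -0.2298).
q_1·w_4 = 0.3244·0 + 0.0000·3 + (-0.6489)·1 + (-0.4867)·3 + (-0.4867)·2 = -3.0822; q_2·w_4 = (-0.8254)·0 + 0.0000·3 + (-0.3095)·1 + (-0.3955)·3 + 0.2579·2 = -0.9801; q_3·w_4 = (-0.1829)·0 + (-0.8347)·3 + (-0.2251)·1 + 0.4080·3 + (-0.2298)·2 = -1.9648.
u_4 = w_4 + 3.0822·q_1 + 0.9801·q_2 + 1.9648·q_3 = (-0.1683, 1.3601, -1.7456, 1.9139, 0.3014).
‖u_4‖ = 2.9460, so q_4 = (-0.0571, 0.4617, -0.5925, 0.6497, 0.1023).

Q = [[0.3244, -0.8254, -0.1829, -0.0571], [0.0000, 0.0000, -0.8347, 0.4617], [-0.6489, -0.3095, -0.2251, -0.5925], [-0.4867, -0.3955, 0.4080, 0.6497], [-0.4867, 0.2579, -0.2298, 0.1023]], R = [[6.1644, 0.8111, 4.2178, -3.0822], [0.0000, 1.5304, 2.3386, -0.9801], [0.0000, 0.0000, 2.3962, -1.9648], [0.0000, 0.0000, 0.0000, 2.9460]]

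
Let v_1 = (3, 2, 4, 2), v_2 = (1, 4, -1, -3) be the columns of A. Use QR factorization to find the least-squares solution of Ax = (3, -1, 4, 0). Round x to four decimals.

v_1 = (3, 2, 4, 2); ‖v_1‖ = 5.7446, so q_1 = (0.5222, 0.3482, 0.6963, 0.3482).
q_1·v_2 = 0.5222·1 + 0.3482·4 + 0.6963·(-1) + 0.3482·(-3) = 0.1741.
u_2 = v_2 − 0.1741·q_1 = (0.9091, 3.9394, -1.1212, -3.0606).
‖u_2‖ = 5.1932, so q_2 = (0.1751, 0.7586, -0.2159, -0.5893).
Qᵀb = (4.0038, -1.0970).
Back-substitute: x_2 = -1.0970/5.1932 = -0.2112.
x_1 = (4.0038 − 0.1741·(-0.2112))/5.7446 = 0.7034.

x = (0.7034, -0.2112)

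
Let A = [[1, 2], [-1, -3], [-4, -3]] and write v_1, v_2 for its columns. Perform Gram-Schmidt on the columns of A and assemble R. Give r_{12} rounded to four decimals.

r_{12} = 4.0069

q_1 = v_1/‖v_1‖ = (1, -1, -4)/4.2426 = (0.2357, -0.2357, -0.9428).
r_{12} = q_1·v_2 = 4.0069.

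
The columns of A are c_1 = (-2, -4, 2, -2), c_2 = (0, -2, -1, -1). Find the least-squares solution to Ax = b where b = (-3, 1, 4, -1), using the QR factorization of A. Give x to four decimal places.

x = (1.0769, -2.2692)

c_1 = (-2, -4, 2, -2); ‖c_1‖ = 5.2915, so e_1 = (-0.3780, -0.7559, 0.3780, -0.3780).
e_1·c_2 = (-0.3780)·0 + (-0.7559)·(-2) + 0.3780·(-1) + (-0.3780)·(-1) = 1.5119.
u_2 = c_2 − 1.5119·e_1 = (0.5714, -0.8571, -1.5714, -0.4286).
‖u_2‖ = 1.9272, so e_2 = (0.2965, -0.4447, -0.8154, -0.2224).
Qᵀb = (2.2678, -4.3734).
Back-substitute: x_2 = -4.3734/1.9272 = -2.2692.
x_1 = (2.2678 − 1.5119·(-2.2692))/5.2915 = 1.0769.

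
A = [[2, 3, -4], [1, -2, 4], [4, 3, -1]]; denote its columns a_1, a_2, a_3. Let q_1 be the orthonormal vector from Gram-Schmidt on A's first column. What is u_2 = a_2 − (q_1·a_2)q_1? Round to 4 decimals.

a_1 = (2, 1, 4); ‖a_1‖ = 4.5826, so q_1 = (0.4364, 0.2182, 0.8729).
q_1·a_2 = 0.4364·3 + 0.2182·(-2) + 0.8729·3 = 3.4915.
u_2 = a_2 − 3.4915·q_1 = (1.4762, -2.7619, -0.0476).

u_2 = (1.4762, -2.7619, -0.0476)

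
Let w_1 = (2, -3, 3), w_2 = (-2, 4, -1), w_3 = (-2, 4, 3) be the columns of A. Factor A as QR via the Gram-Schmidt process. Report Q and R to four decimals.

Q = [[0.4264, -0.1273, -0.8955], [-0.6396, 0.6576, -0.3980], [0.6396, 0.7425, 0.1990]], R = [[4.6904, -4.0508, -1.4924], [0.0000, 2.1426, 5.1126], [0.0000, 0.0000, 0.7960]]

w_1 = (2, -3, 3); ‖w_1‖ = 4.6904, so q_1 = (0.4264, -0.6396, 0.6396).
q_1·w_2 = 0.4264·(-2) + (-0.6396)·4 + 0.6396·(-1) = -4.0508.
u_2 = w_2 + 4.0508·q_1 = (-0.2727, 1.4091, 1.5909).
‖u_2‖ = 2.1426, so q_2 = (-0.1273, 0.6576, 0.7425).
q_1·w_3 = 0.4264·(-2) + (-0.6396)·4 + 0.6396·3 = -1.4924; q_2·w_3 = (-0.1273)·(-2) + 0.6576·4 + 0.7425·3 = 5.1126.
u_3 = w_3 + 1.4924·q_1 − 5.1126·q_2 = (-0.7129, -0.3168, 0.1584).
‖u_3‖ = 0.7960, so q_3 = (-0.8955, -0.3980, 0.1990).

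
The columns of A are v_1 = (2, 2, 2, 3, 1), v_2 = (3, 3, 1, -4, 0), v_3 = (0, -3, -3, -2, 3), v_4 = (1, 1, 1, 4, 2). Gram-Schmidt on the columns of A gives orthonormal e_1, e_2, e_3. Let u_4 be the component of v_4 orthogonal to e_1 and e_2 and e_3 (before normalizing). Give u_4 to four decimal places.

u_4 = (-0.3118, 0.3906, -0.1953, 0.0103, 0.2022)

v_1 = (2, 2, 2, 3, 1); ‖v_1‖ = 4.6904, so e_1 = (0.4264, 0.4264, 0.4264, 0.6396, 0.2132).
e_1·v_2 = 0.4264·3 + 0.4264·3 + 0.4264·1 + 0.6396·(-4) + 0.2132·0 = 0.4264.
u_2 = v_2 − 0.4264·e_1 = (2.8182, 2.8182, 0.8182, -4.2727, -0.0909).
‖u_2‖ = 5.9007, so e_2 = (0.4776, 0.4776, 0.1387, -0.7241, -0.0154).
e_1·v_3 = 0.4264·0 + 0.4264·(-3) + 0.4264·(-3) + 0.6396·(-2) + 0.2132·3 = -3.1980; e_2·v_3 = 0.4776·0 + 0.4776·(-3) + 0.1387·(-3) + (-0.7241)·(-2) + (-0.0154)·3 = -0.4468.
u_3 = v_3 + 3.1980·e_1 + 0.4468·e_2 = (1.5770, -1.4230, -1.5744, -0.2781, 3.6749).
‖u_3‖ = 4.5358, so e_3 = (0.3477, -0.3137, -0.3471, -0.0613, 0.8102).
e_1·v_4 = 0.4264·1 + 0.4264·1 + 0.4264·1 + 0.6396·4 + 0.2132·2 = 4.2640; e_2·v_4 = 0.4776·1 + 0.4776·1 + 0.1387·1 + (-0.7241)·4 + (-0.0154)·2 = -1.8334; e_3·v_4 = 0.3477·1 + (-0.3137)·1 + (-0.3471)·1 + (-0.0613)·4 + 0.8102·2 = 1.0621.
u_4 = v_4 − 4.2640·e_1 + 1.8334·e_2 − 1.0621·e_3 = (-0.3118, 0.3906, -0.1953, 0.0103, 0.2022).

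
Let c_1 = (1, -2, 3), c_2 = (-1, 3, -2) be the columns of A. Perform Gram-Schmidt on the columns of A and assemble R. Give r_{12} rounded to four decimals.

c_1 = (1, -2, 3); ‖c_1‖ = 3.7417, so q_1 = (0.2673, -0.5345, 0.8018).
r_{12} = q_1·c_2 = -3.4744.

r_{12} = -3.4744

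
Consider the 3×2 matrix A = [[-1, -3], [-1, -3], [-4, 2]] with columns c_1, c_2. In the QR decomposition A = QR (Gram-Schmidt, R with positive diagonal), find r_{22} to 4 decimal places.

r_{22} = 4.6667

c_1 = (-1, -1, -4); ‖c_1‖ = 4.2426, so q_1 = (-0.2357, -0.2357, -0.9428).
q_1·c_2 = (-0.2357)·(-3) + (-0.2357)·(-3) + (-0.9428)·2 = -0.4714.
u_2 = c_2 + 0.4714·q_1 = (-3.1111, -3.1111, 1.5556).
r_{22} = ‖u_2‖ = 4.6667.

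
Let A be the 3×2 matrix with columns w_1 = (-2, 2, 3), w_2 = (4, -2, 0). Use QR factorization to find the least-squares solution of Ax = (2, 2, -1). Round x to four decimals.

q_1 = w_1/‖w_1‖ = (-2, 2, 3)/4.1231 = (-0.4851, 0.4851, 0.7276).
r_{12} = q_1·w_2 = -2.9104.
u_2 = w_2 + 2.9104·q_1 = (2.5882, -0.5882, 2.1176).
‖u_2‖ = 3.3955, so q_2 = (0.7623, -0.1732, 0.6237).
Qᵀb = (-0.7276, 0.5544).
Back-substitute: x_2 = 0.5544/3.3955 = 0.1633.
x_1 = (-0.7276 + 2.9104·0.1633)/4.1231 = -0.0612.

x = (-0.0612, 0.1633)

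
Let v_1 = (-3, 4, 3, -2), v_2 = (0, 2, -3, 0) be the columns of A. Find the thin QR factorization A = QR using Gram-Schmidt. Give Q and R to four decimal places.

Q = [[-0.4867, -0.0219], [0.6489, 0.5845], [0.4867, -0.8110], [-0.3244, -0.0146]], R = [[6.1644, -0.1622], [0.0000, 3.6019]]

q_1 = v_1/‖v_1‖ = (-3, 4, 3, -2)/6.1644 = (-0.4867, 0.6489, 0.4867, -0.3244).
r_{12} = q_1·v_2 = -0.1622.
u_2 = v_2 + 0.1622·q_1 = (-0.0789, 2.1053, -2.9211, -0.0526).
‖u_2‖ = 3.6019, so q_2 = (-0.0219, 0.5845, -0.8110, -0.0146).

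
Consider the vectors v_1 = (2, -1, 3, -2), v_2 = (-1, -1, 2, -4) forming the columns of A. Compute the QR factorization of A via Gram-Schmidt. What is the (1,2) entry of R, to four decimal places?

r_{12} = 3.0641

v_1 = (2, -1, 3, -2); ‖v_1‖ = 4.2426, so q_1 = (0.4714, -0.2357, 0.7071, -0.4714).
r_{12} = q_1·v_2 = 3.0641.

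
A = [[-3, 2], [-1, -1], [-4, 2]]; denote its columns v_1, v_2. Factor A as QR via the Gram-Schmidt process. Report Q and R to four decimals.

v_1 = (-3, -1, -4); ‖v_1‖ = 5.0990, so e_1 = (-0.5883, -0.1961, -0.7845).
e_1·v_2 = (-0.5883)·2 + (-0.1961)·(-1) + (-0.7845)·2 = -2.5495.
u_2 = v_2 + 2.5495·e_1 = (0.5000, -1.5000, 0.0000).
‖u_2‖ = 1.5811, so e_2 = (0.3162, -0.9487, 0.0000).

Q = [[-0.5883, 0.3162], [-0.1961, -0.9487], [-0.7845, 0.0000]], R = [[5.0990, -2.5495], [0.0000, 1.5811]]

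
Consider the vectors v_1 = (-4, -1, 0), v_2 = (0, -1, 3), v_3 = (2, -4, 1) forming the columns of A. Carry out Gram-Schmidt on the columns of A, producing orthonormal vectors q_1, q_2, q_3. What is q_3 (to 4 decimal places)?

v_1 = (-4, -1, 0); ‖v_1‖ = 4.1231, so q_1 = (-0.9701, -0.2425, 0.0000).
q_1·v_2 = (-0.9701)·0 + (-0.2425)·(-1) + 0.0000·3 = 0.2425.
u_2 = v_2 − 0.2425·q_1 = (0.2353, -0.9412, 3.0000).
‖u_2‖ = 3.1530, so q_2 = (0.0746, -0.2985, 0.9515).
q_1·v_3 = (-0.9701)·2 + (-0.2425)·(-4) + 0.0000·1 = -0.9701; q_2·v_3 = 0.0746·2 + (-0.2985)·(-4) + 0.9515·1 = 2.2948.
u_3 = v_3 + 0.9701·q_1 − 2.2948·q_2 = (0.8876, -3.5503, -1.1834).
‖u_3‖ = 3.8462, so q_3 = (0.2308, -0.9231, -0.3077).

q_3 = (0.2308, -0.9231, -0.3077)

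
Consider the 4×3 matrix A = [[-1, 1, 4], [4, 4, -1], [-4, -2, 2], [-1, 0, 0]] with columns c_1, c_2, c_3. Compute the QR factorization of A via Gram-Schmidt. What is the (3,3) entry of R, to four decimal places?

c_1 = (-1, 4, -4, -1); ‖c_1‖ = 5.8310, so e_1 = (-0.1715, 0.6860, -0.6860, -0.1715).
e_1·c_2 = (-0.1715)·1 + 0.6860·4 + (-0.6860)·(-2) + (-0.1715)·0 = 3.9445.
u_2 = c_2 − 3.9445·e_1 = (1.6765, 1.2941, 0.7059, 0.6765).
‖u_2‖ = 2.3326, so e_2 = (0.7187, 0.5548, 0.3026, 0.2900).
e_1·c_3 = (-0.1715)·4 + 0.6860·(-1) + (-0.6860)·2 + (-0.1715)·0 = -2.7440; e_2·c_3 = 0.7187·4 + 0.5548·(-1) + 0.3026·2 + 0.2900·0 = 2.9252.
u_3 = c_3 + 2.7440·e_1 − 2.9252·e_2 = (1.4270, -0.7405, -0.7676, -1.3189).
r_{33} = ‖u_3‖ = 2.2166.

r_{33} = 2.2166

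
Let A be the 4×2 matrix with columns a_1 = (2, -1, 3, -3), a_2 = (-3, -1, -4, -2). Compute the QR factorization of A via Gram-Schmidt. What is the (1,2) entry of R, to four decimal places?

a_1 = (2, -1, 3, -3); ‖a_1‖ = 4.7958, so e_1 = (0.4170, -0.2085, 0.6255, -0.6255).
r_{12} = e_1·a_2 = -2.2937.

r_{12} = -2.2937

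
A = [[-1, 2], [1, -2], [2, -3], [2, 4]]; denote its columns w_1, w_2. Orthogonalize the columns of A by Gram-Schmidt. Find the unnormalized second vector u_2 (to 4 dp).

u_2 = (1.8000, -1.8000, -2.6000, 4.4000)

w_1 = (-1, 1, 2, 2); ‖w_1‖ = 3.1623, so e_1 = (-0.3162, 0.3162, 0.6325, 0.6325).
e_1·w_2 = (-0.3162)·2 + 0.3162·(-2) + 0.6325·(-3) + 0.6325·4 = -0.6325.
u_2 = w_2 + 0.6325·e_1 = (1.8000, -1.8000, -2.6000, 4.4000).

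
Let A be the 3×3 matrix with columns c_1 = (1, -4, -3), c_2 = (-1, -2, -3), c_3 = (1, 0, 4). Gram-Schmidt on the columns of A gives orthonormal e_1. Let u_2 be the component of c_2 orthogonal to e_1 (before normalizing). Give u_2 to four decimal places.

u_2 = (-1.6154, 0.4615, -1.1538)

c_1 = (1, -4, -3); ‖c_1‖ = 5.0990, so e_1 = (0.1961, -0.7845, -0.5883).
e_1·c_2 = 0.1961·(-1) + (-0.7845)·(-2) + (-0.5883)·(-3) = 3.1379.
u_2 = c_2 − 3.1379·e_1 = (-1.6154, 0.4615, -1.1538).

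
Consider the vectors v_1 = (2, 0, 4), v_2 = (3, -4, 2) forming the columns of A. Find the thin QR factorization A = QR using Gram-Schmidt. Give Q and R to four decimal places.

q_1 = v_1/‖v_1‖ = (2, 0, 4)/4.4721 = (0.4472, 0.0000, 0.8944).
r_{12} = q_1·v_2 = 3.1305.
u_2 = v_2 − 3.1305·q_1 = (1.6000, -4.0000, -0.8000).
‖u_2‖ = 4.3818, so q_2 = (0.3651, -0.9129, -0.1826).

Q = [[0.4472, 0.3651], [0.0000, -0.9129], [0.8944, -0.1826]], R = [[4.4721, 3.1305], [0.0000, 4.3818]]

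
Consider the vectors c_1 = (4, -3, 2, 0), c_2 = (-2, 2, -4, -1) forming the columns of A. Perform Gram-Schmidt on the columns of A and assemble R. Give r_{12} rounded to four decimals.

r_{12} = -4.0853

c_1 = (4, -3, 2, 0); ‖c_1‖ = 5.3852, so q_1 = (0.7428, -0.5571, 0.3714, 0.0000).
r_{12} = q_1·c_2 = -4.0853.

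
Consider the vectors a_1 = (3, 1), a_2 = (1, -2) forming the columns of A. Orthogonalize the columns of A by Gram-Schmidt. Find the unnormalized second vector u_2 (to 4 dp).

e_1 = a_1/‖a_1‖ = (3, 1)/3.1623 = (0.9487, 0.3162).
r_{12} = e_1·a_2 = 0.3162.
u_2 = a_2 − 0.3162·e_1 = (0.7000, -2.1000).

u_2 = (0.7000, -2.1000)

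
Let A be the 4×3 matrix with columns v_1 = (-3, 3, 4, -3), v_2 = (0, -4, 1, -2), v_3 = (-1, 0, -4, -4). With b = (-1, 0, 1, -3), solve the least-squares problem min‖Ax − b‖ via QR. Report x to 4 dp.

v_1 = (-3, 3, 4, -3); ‖v_1‖ = 6.5574, so e_1 = (-0.4575, 0.4575, 0.6100, -0.4575).
e_1·v_2 = (-0.4575)·0 + 0.4575·(-4) + 0.6100·1 + (-0.4575)·(-2) = -0.3050.
u_2 = v_2 + 0.3050·e_1 = (-0.1395, -3.8605, 1.1860, -2.1395).
‖u_2‖ = 4.5724, so e_2 = (-0.0305, -0.8443, 0.2594, -0.4679).
e_1·v_3 = (-0.4575)·(-1) + 0.4575·0 + 0.6100·(-4) + (-0.4575)·(-4) = -0.1525; e_2·v_3 = (-0.0305)·(-1) + (-0.8443)·0 + 0.2594·(-4) + (-0.4679)·(-4) = 0.8646.
u_3 = v_3 + 0.1525·e_1 − 0.8646·e_2 = (-1.0434, 0.7998, -4.1313, -3.6652).
‖u_3‖ = 5.6771, so e_3 = (-0.1838, 0.1409, -0.7277, -0.6456).
Qᵀb = (2.4400, 1.6937, 1.3929).
Back-substitute: x_3 = 1.3929/5.6771 = 0.2454.
x_2 = (1.6937 − 0.8646·0.2454)/4.5724 = 0.3240.
x_1 = (2.4400 + 0.3050·0.3240 + 0.1525·0.2454)/6.5574 = 0.3929.

x = (0.3929, 0.3240, 0.2454)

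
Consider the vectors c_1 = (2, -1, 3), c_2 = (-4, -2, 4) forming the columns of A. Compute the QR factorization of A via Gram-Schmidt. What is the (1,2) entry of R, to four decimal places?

r_{12} = 1.6036

c_1 = (2, -1, 3); ‖c_1‖ = 3.7417, so q_1 = (0.5345, -0.2673, 0.8018).
r_{12} = q_1·c_2 = 1.6036.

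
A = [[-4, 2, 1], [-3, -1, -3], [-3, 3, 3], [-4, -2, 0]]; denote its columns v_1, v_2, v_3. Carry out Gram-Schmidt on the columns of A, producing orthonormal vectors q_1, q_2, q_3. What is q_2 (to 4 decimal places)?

v_1 = (-4, -3, -3, -4); ‖v_1‖ = 7.0711, so q_1 = (-0.5657, -0.4243, -0.4243, -0.5657).
q_1·v_2 = (-0.5657)·2 + (-0.4243)·(-1) + (-0.4243)·3 + (-0.5657)·(-2) = -0.8485.
u_2 = v_2 + 0.8485·q_1 = (1.5200, -1.3600, 2.6400, -2.4800).
‖u_2‖ = 4.1569, so q_2 = (0.3657, -0.3272, 0.6351, -0.5966).

q_2 = (0.3657, -0.3272, 0.6351, -0.5966)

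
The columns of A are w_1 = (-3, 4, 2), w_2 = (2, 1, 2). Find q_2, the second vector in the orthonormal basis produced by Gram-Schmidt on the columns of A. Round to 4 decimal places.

w_1 = (-3, 4, 2); ‖w_1‖ = 5.3852, so q_1 = (-0.5571, 0.7428, 0.3714).
q_1·w_2 = (-0.5571)·2 + 0.7428·1 + 0.3714·2 = 0.3714.
u_2 = w_2 − 0.3714·q_1 = (2.2069, 0.7241, 1.8621).
‖u_2‖ = 2.9769, so q_2 = (0.7413, 0.2433, 0.6255).

q_2 = (0.7413, 0.2433, 0.6255)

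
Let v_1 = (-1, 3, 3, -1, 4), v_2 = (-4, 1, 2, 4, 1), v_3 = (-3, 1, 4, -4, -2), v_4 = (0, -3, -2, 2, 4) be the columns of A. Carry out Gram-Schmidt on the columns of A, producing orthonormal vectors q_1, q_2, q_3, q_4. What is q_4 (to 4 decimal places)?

q_4 = (-0.3316, -0.7778, -0.0479, -0.2327, 0.4782)

v_1 = (-1, 3, 3, -1, 4); ‖v_1‖ = 6.0000, so q_1 = (-0.1667, 0.5000, 0.5000, -0.1667, 0.6667).
q_1·v_2 = (-0.1667)·(-4) + 0.5000·1 + 0.5000·2 + (-0.1667)·4 + 0.6667·1 = 2.1667.
u_2 = v_2 − 2.1667·q_1 = (-3.6389, -0.0833, 0.9167, 4.3611, -0.4444).
‖u_2‖ = 5.7711, so q_2 = (-0.6305, -0.0144, 0.1588, 0.7557, -0.0770).
q_1·v_3 = (-0.1667)·(-3) + 0.5000·1 + 0.5000·4 + (-0.1667)·(-4) + 0.6667·(-2) = 2.3333; q_2·v_3 = (-0.6305)·(-3) + (-0.0144)·1 + 0.1588·4 + 0.7557·(-4) + (-0.0770)·(-2) = -0.3562.
u_3 = v_3 − 2.3333·q_1 + 0.3562·q_2 = (-2.8357, -0.1718, 2.8899, -3.3420, -3.5830).
‖u_3‖ = 6.3584, so q_3 = (-0.4460, -0.0270, 0.4545, -0.5256, -0.5635).
q_1·v_4 = (-0.1667)·0 + 0.5000·(-3) + 0.5000·(-2) + (-0.1667)·2 + 0.6667·4 = -0.1667; q_2·v_4 = (-0.6305)·0 + (-0.0144)·(-3) + 0.1588·(-2) + 0.7557·2 + (-0.0770)·4 = 0.9290; q_3·v_4 = (-0.4460)·0 + (-0.0270)·(-3) + 0.4545·(-2) + (-0.5256)·2 + (-0.5635)·4 = -4.1332.
u_4 = v_4 + 0.1667·q_1 − 0.9290·q_2 + 4.1332·q_3 = (-1.2853, -3.0149, -0.1857, -0.9022, 1.8536).
‖u_4‖ = 3.8763, so q_4 = (-0.3316, -0.7778, -0.0479, -0.2327, 0.4782).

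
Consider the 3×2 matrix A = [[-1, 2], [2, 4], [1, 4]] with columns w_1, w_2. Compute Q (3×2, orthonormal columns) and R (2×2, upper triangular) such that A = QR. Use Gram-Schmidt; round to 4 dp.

e_1 = w_1/‖w_1‖ = (-1, 2, 1)/2.4495 = (-0.4082, 0.8165, 0.4082).
r_{12} = e_1·w_2 = 4.0825.
u_2 = w_2 − 4.0825·e_1 = (3.6667, 0.6667, 2.3333).
‖u_2‖ = 4.3970, so e_2 = (0.8339, 0.1516, 0.5307).

Q = [[-0.4082, 0.8339], [0.8165, 0.1516], [0.4082, 0.5307]], R = [[2.4495, 4.0825], [0.0000, 4.3970]]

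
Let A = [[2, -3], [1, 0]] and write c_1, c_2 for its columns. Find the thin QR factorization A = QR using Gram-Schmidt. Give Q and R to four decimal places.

Q = [[0.8944, -0.4472], [0.4472, 0.8944]], R = [[2.2361, -2.6833], [0.0000, 1.3416]]

q_1 = c_1/‖c_1‖ = (2, 1)/2.2361 = (0.8944, 0.4472).
r_{12} = q_1·c_2 = -2.6833.
u_2 = c_2 + 2.6833·q_1 = (-0.6000, 1.2000).
‖u_2‖ = 1.3416, so q_2 = (-0.4472, 0.8944).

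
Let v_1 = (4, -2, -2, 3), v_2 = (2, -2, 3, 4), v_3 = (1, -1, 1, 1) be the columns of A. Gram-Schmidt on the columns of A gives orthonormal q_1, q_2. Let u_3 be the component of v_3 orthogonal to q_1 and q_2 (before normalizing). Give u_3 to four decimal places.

v_1 = (4, -2, -2, 3); ‖v_1‖ = 5.7446, so q_1 = (0.6963, -0.3482, -0.3482, 0.5222).
q_1·v_2 = 0.6963·2 + (-0.3482)·(-2) + (-0.3482)·3 + 0.5222·4 = 3.1334.
u_2 = v_2 − 3.1334·q_1 = (-0.1818, -0.9091, 4.0909, 2.3636).
‖u_2‖ = 4.8148, so q_2 = (-0.0378, -0.1888, 0.8497, 0.4909).
q_1·v_3 = 0.6963·1 + (-0.3482)·(-1) + (-0.3482)·1 + 0.5222·1 = 1.2185; q_2·v_3 = (-0.0378)·1 + (-0.1888)·(-1) + 0.8497·1 + 0.4909·1 = 1.4916.
u_3 = v_3 − 1.2185·q_1 − 1.4916·q_2 = (0.2078, -0.2941, 0.1569, -0.3686).

u_3 = (0.2078, -0.2941, 0.1569, -0.3686)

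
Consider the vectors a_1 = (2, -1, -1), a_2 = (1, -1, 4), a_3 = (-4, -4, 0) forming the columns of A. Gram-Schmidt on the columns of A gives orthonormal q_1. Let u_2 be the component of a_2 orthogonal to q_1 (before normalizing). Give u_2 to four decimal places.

u_2 = (1.3333, -1.1667, 3.8333)

a_1 = (2, -1, -1); ‖a_1‖ = 2.4495, so q_1 = (0.8165, -0.4082, -0.4082).
q_1·a_2 = 0.8165·1 + (-0.4082)·(-1) + (-0.4082)·4 = -0.4082.
u_2 = a_2 + 0.4082·q_1 = (1.3333, -1.1667, 3.8333).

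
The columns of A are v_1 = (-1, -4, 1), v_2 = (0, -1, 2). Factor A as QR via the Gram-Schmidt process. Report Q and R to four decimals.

Q = [[-0.2357, 0.1925], [-0.9428, 0.1925], [0.2357, 0.9623]], R = [[4.2426, 1.4142], [0.0000, 1.7321]]

e_1 = v_1/‖v_1‖ = (-1, -4, 1)/4.2426 = (-0.2357, -0.9428, 0.2357).
r_{12} = e_1·v_2 = 1.4142.
u_2 = v_2 − 1.4142·e_1 = (0.3333, 0.3333, 1.6667).
‖u_2‖ = 1.7321, so e_2 = (0.1925, 0.1925, 0.9623).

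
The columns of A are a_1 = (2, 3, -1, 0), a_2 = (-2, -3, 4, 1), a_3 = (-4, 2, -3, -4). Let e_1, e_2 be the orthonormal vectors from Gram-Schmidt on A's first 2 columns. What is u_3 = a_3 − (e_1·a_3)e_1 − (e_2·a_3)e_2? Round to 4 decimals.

u_3 = (-3.5573, 2.6641, 0.8779, -2.6336)

a_1 = (2, 3, -1, 0); ‖a_1‖ = 3.7417, so e_1 = (0.5345, 0.8018, -0.2673, 0.0000).
e_1·a_2 = 0.5345·(-2) + 0.8018·(-3) + (-0.2673)·4 + 0.0000·1 = -4.5434.
u_2 = a_2 + 4.5434·e_1 = (0.4286, 0.6429, 2.7857, 1.0000).
‖u_2‖ = 3.0589, so e_2 = (0.1401, 0.2102, 0.9107, 0.3269).
e_1·a_3 = 0.5345·(-4) + 0.8018·2 + (-0.2673)·(-3) + 0.0000·(-4) = 0.2673; e_2·a_3 = 0.1401·(-4) + 0.2102·2 + 0.9107·(-3) + 0.3269·(-4) = -4.1798.
u_3 = a_3 − 0.2673·e_1 + 4.1798·e_2 = (-3.5573, 2.6641, 0.8779, -2.6336).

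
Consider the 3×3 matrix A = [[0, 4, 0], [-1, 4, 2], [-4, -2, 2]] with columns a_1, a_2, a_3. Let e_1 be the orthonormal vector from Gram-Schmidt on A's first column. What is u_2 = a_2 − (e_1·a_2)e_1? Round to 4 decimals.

a_1 = (0, -1, -4); ‖a_1‖ = 4.1231, so e_1 = (0.0000, -0.2425, -0.9701).
e_1·a_2 = 0.0000·4 + (-0.2425)·4 + (-0.9701)·(-2) = 0.9701.
u_2 = a_2 − 0.9701·e_1 = (4.0000, 4.2353, -1.0588).

u_2 = (4.0000, 4.2353, -1.0588)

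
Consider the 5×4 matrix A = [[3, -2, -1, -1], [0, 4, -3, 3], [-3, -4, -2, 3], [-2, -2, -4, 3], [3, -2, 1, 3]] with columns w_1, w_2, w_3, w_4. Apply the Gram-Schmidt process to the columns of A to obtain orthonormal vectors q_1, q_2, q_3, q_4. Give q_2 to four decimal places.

q_2 = (-0.3620, 0.6066, -0.5479, -0.2642, -0.3620)

w_1 = (3, 0, -3, -2, 3); ‖w_1‖ = 5.5678, so q_1 = (0.5388, 0.0000, -0.5388, -0.3592, 0.5388).
q_1·w_2 = 0.5388·(-2) + 0.0000·4 + (-0.5388)·(-4) + (-0.3592)·(-2) + 0.5388·(-2) = 0.7184.
u_2 = w_2 − 0.7184·q_1 = (-2.3871, 4.0000, -3.6129, -1.7419, -2.3871).
‖u_2‖ = 6.5942, so q_2 = (-0.3620, 0.6066, -0.5479, -0.2642, -0.3620).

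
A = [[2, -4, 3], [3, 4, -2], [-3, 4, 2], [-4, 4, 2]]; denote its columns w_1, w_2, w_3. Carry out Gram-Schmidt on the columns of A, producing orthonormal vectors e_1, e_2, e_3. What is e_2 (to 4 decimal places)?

w_1 = (2, 3, -3, -4); ‖w_1‖ = 6.1644, so e_1 = (0.3244, 0.4867, -0.4867, -0.6489).
e_1·w_2 = 0.3244·(-4) + 0.4867·4 + (-0.4867)·4 + (-0.6489)·4 = -3.8933.
u_2 = w_2 + 3.8933·e_1 = (-2.7368, 5.8947, 2.1053, 1.4737).
‖u_2‖ = 6.9887, so e_2 = (-0.3916, 0.8435, 0.3012, 0.2109).

e_2 = (-0.3916, 0.8435, 0.3012, 0.2109)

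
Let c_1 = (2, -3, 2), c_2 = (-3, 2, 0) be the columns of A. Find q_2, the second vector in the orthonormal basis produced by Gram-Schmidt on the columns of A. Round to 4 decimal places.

q_1 = c_1/‖c_1‖ = (2, -3, 2)/4.1231 = (0.4851, -0.7276, 0.4851).
r_{12} = q_1·c_2 = -2.9104.
u_2 = c_2 + 2.9104·q_1 = (-1.5882, -0.1176, 1.4118).
‖u_2‖ = 2.1282, so q_2 = (-0.7463, -0.0553, 0.6633).

q_2 = (-0.7463, -0.0553, 0.6633)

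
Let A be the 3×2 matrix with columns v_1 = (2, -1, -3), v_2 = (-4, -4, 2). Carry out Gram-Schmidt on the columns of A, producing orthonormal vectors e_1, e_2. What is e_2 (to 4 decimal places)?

e_2 = (-0.4787, -0.8776, -0.0266)

v_1 = (2, -1, -3); ‖v_1‖ = 3.7417, so e_1 = (0.5345, -0.2673, -0.8018).
e_1·v_2 = 0.5345·(-4) + (-0.2673)·(-4) + (-0.8018)·2 = -2.6726.
u_2 = v_2 + 2.6726·e_1 = (-2.5714, -4.7143, -0.1429).
‖u_2‖ = 5.3719, so e_2 = (-0.4787, -0.8776, -0.0266).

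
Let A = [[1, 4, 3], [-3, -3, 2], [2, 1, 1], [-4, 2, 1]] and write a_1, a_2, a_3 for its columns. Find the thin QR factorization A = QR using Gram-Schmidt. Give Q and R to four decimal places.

a_1 = (1, -3, 2, -4); ‖a_1‖ = 5.4772, so q_1 = (0.1826, -0.5477, 0.3651, -0.7303).
q_1·a_2 = 0.1826·4 + (-0.5477)·(-3) + 0.3651·1 + (-0.7303)·2 = 1.2780.
u_2 = a_2 − 1.2780·q_1 = (3.7667, -2.3000, 0.5333, 2.9333).
‖u_2‖ = 5.3260, so q_2 = (0.7072, -0.4318, 0.1001, 0.5508).
q_1·a_3 = 0.1826·3 + (-0.5477)·2 + 0.3651·1 + (-0.7303)·1 = -0.9129; q_2·a_3 = 0.7072·3 + (-0.4318)·2 + 0.1001·1 + 0.5508·1 = 1.9089.
u_3 = a_3 + 0.9129·q_1 − 1.9089·q_2 = (1.8167, 2.3243, 1.1422, -0.7180).
‖u_3‖ = 3.2439, so q_3 = (0.5600, 0.7165, 0.3521, -0.2213).

Q = [[0.1826, 0.7072, 0.5600], [-0.5477, -0.4318, 0.7165], [0.3651, 0.1001, 0.3521], [-0.7303, 0.5508, -0.2213]], R = [[5.4772, 1.2780, -0.9129], [0.0000, 5.3260, 1.9089], [0.0000, 0.0000, 3.2439]]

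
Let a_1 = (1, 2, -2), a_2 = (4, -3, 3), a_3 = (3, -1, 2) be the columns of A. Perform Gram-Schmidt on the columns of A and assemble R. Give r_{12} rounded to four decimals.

a_1 = (1, 2, -2); ‖a_1‖ = 3.0000, so q_1 = (0.3333, 0.6667, -0.6667).
r_{12} = q_1·a_2 = -2.6667.

r_{12} = -2.6667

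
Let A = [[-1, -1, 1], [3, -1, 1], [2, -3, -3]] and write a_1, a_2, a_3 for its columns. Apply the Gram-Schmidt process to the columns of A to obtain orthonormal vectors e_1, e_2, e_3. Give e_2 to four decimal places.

e_2 = (-0.6198, 0.2817, -0.7325)

a_1 = (-1, 3, 2); ‖a_1‖ = 3.7417, so e_1 = (-0.2673, 0.8018, 0.5345).
e_1·a_2 = (-0.2673)·(-1) + 0.8018·(-1) + 0.5345·(-3) = -2.1381.
u_2 = a_2 + 2.1381·e_1 = (-1.5714, 0.7143, -1.8571).
‖u_2‖ = 2.5355, so e_2 = (-0.6198, 0.2817, -0.7325).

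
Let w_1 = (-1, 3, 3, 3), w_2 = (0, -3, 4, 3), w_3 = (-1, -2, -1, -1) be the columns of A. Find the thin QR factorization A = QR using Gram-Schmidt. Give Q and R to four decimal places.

w_1 = (-1, 3, 3, 3); ‖w_1‖ = 5.2915, so q_1 = (-0.1890, 0.5669, 0.5669, 0.5669).
q_1·w_2 = (-0.1890)·0 + 0.5669·(-3) + 0.5669·4 + 0.5669·3 = 2.2678.
u_2 = w_2 − 2.2678·q_1 = (0.4286, -4.2857, 2.7143, 1.7143).
‖u_2‖ = 5.3719, so q_2 = (0.0798, -0.7978, 0.5053, 0.3191).
q_1·w_3 = (-0.1890)·(-1) + 0.5669·(-2) + 0.5669·(-1) + 0.5669·(-1) = -2.0788; q_2·w_3 = 0.0798·(-1) + (-0.7978)·(-2) + 0.5053·(-1) + 0.3191·(-1) = 0.6914.
u_3 = w_3 + 2.0788·q_1 − 0.6914·q_2 = (-1.4480, -0.2698, -0.1708, -0.0421).
‖u_3‖ = 1.4834, so q_3 = (-0.9761, -0.1819, -0.1151, -0.0284).

Q = [[-0.1890, 0.0798, -0.9761], [0.5669, -0.7978, -0.1819], [0.5669, 0.5053, -0.1151], [0.5669, 0.3191, -0.0284]], R = [[5.2915, 2.2678, -2.0788], [0.0000, 5.3719, 0.6914], [0.0000, 0.0000, 1.4834]]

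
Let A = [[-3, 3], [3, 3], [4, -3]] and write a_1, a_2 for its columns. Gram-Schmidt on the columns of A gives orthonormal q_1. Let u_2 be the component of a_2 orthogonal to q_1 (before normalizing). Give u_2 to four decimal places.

u_2 = (1.9412, 4.0588, -1.5882)

a_1 = (-3, 3, 4); ‖a_1‖ = 5.8310, so q_1 = (-0.5145, 0.5145, 0.6860).
q_1·a_2 = (-0.5145)·3 + 0.5145·3 + 0.6860·(-3) = -2.0580.
u_2 = a_2 + 2.0580·q_1 = (1.9412, 4.0588, -1.5882).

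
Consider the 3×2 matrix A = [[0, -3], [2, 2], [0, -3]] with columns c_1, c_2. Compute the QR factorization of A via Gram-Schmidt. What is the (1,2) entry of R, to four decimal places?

r_{12} = 2.0000

c_1 = (0, 2, 0); ‖c_1‖ = 2.0000, so e_1 = (0.0000, 1.0000, 0.0000).
r_{12} = e_1·c_2 = 2.0000.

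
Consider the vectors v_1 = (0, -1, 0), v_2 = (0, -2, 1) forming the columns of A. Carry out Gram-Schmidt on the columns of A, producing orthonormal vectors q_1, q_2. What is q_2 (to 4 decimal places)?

q_2 = (0.0000, 0.0000, 1.0000)

v_1 = (0, -1, 0); ‖v_1‖ = 1.0000, so q_1 = (0.0000, -1.0000, 0.0000).
q_1·v_2 = 0.0000·0 + (-1.0000)·(-2) + 0.0000·1 = 2.0000.
u_2 = v_2 − 2.0000·q_1 = (0.0000, 0.0000, 1.0000).
‖u_2‖ = 1.0000, so q_2 = (0.0000, 0.0000, 1.0000).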